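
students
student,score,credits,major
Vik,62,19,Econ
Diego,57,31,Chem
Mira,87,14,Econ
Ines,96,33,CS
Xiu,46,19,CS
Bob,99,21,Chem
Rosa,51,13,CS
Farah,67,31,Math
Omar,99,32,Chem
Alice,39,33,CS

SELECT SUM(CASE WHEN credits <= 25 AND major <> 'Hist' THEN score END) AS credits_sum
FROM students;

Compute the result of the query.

345

student=Vik: ✓ → 62
student=Diego: ✗
student=Mira: ✓ → 87
student=Ines: ✗
student=Xiu: ✓ → 46
student=Bob: ✓ → 99
student=Rosa: ✓ → 51
student=Farah: ✗
student=Omar: ✗
student=Alice: ✗
credits_sum = 62 + 87 + 46 + 99 + 51 = 345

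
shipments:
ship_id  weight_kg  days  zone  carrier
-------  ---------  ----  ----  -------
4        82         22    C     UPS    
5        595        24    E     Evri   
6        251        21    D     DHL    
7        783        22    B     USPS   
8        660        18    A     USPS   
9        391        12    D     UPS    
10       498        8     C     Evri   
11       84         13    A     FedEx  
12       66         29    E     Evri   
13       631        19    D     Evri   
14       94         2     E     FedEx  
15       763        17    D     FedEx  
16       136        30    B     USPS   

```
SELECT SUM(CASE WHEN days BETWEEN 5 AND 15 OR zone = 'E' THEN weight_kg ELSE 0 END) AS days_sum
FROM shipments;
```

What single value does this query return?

ship_id=4: ✗
ship_id=5: ✓ → 595
ship_id=6: ✗
ship_id=7: ✗
ship_id=8: ✗
ship_id=9: ✓ → 391
ship_id=10: ✓ → 498
ship_id=11: ✓ → 84
ship_id=12: ✓ → 66
ship_id=13: ✗
ship_id=14: ✓ → 94
ship_id=15: ✗
ship_id=16: ✗
days_sum = 595 + 391 + 498 + 84 + 66 + 94 = 1728

1728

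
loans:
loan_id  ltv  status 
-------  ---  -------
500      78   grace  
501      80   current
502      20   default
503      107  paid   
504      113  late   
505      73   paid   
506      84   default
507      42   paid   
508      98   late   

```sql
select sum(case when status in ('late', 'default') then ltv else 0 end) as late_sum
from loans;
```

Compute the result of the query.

loan_id=500: ✗
loan_id=501: ✗
loan_id=502: ✓ → 20
loan_id=503: ✗
loan_id=504: ✓ → 113
loan_id=505: ✗
loan_id=506: ✓ → 84
loan_id=507: ✗
loan_id=508: ✓ → 98
late_sum = 20 + 113 + 84 + 98 = 315

315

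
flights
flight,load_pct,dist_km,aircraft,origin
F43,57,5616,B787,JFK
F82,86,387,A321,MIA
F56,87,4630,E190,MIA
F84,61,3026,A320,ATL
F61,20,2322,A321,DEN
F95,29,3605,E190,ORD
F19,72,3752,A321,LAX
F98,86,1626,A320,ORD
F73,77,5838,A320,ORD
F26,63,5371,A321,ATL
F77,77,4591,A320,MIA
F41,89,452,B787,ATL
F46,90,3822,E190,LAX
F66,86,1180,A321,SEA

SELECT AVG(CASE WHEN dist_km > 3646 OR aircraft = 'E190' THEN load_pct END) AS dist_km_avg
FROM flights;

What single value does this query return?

flight=F43: ✓ → 57
flight=F82: ✗
flight=F56: ✓ → 87
flight=F84: ✗
flight=F61: ✗
flight=F95: ✓ → 29
flight=F19: ✓ → 72
flight=F98: ✗
flight=F73: ✓ → 77
flight=F26: ✓ → 63
flight=F77: ✓ → 77
flight=F41: ✗
flight=F46: ✓ → 90
flight=F66: ✗
dist_km_avg = (57 + 87 + 29 + 72 + 77 + 63 + 77 + 90) / 8 = 69

69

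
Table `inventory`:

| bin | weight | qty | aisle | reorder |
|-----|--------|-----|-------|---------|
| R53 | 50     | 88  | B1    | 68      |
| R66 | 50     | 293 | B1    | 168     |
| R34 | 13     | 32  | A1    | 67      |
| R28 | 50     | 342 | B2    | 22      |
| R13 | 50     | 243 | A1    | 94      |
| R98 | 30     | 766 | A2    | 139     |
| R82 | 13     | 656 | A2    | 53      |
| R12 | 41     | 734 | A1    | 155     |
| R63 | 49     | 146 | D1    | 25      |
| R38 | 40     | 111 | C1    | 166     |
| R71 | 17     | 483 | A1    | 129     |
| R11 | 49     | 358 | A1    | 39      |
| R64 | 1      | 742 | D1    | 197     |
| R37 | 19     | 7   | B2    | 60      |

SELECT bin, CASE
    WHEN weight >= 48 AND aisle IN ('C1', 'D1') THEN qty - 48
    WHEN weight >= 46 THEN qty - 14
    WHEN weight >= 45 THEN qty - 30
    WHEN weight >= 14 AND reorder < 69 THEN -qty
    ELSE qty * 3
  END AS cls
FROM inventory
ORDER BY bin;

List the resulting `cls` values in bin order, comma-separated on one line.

bin=R11: weight >= 46 → 344
bin=R12: ELSE → 2202
bin=R13: weight >= 46 → 229
bin=R28: weight >= 46 → 328
bin=R34: ELSE → 96
bin=R37: weight >= 14 AND reorder < 69 → -7
bin=R38: ELSE → 333
bin=R53: weight >= 46 → 74
bin=R63: weight >= 48 AND aisle IN ('C1', 'D1') → 98
bin=R64: ELSE → 2226
bin=R66: weight >= 46 → 279
bin=R71: ELSE → 1449
bin=R82: ELSE → 1968
bin=R98: ELSE → 2298

344, 2202, 229, 328, 96, -7, 333, 74, 98, 2226, 279, 1449, 1968, 2298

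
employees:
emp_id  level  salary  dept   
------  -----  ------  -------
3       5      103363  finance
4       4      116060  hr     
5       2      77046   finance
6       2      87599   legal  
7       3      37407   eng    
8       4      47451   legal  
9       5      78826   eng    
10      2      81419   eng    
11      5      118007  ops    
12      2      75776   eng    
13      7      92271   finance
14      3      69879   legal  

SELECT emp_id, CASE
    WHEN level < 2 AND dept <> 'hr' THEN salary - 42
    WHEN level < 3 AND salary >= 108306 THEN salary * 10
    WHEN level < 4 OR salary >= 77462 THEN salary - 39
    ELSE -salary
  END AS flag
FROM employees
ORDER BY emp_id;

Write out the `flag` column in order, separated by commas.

103324, 116021, 77007, 87560, 37368, -47451, 78787, 81380, 117968, 75737, 92232, 69840

emp_id=3: level < 4 OR salary >= 77462 → 103324
emp_id=4: level < 4 OR salary >= 77462 → 116021
emp_id=5: level < 4 OR salary >= 77462 → 77007
emp_id=6: level < 4 OR salary >= 77462 → 87560
emp_id=7: level < 4 OR salary >= 77462 → 37368
emp_id=8: ELSE → -47451
emp_id=9: level < 4 OR salary >= 77462 → 78787
emp_id=10: level < 4 OR salary >= 77462 → 81380
emp_id=11: level < 4 OR salary >= 77462 → 117968
emp_id=12: level < 4 OR salary >= 77462 → 75737
emp_id=13: level < 4 OR salary >= 77462 → 92232
emp_id=14: level < 4 OR salary >= 77462 → 69840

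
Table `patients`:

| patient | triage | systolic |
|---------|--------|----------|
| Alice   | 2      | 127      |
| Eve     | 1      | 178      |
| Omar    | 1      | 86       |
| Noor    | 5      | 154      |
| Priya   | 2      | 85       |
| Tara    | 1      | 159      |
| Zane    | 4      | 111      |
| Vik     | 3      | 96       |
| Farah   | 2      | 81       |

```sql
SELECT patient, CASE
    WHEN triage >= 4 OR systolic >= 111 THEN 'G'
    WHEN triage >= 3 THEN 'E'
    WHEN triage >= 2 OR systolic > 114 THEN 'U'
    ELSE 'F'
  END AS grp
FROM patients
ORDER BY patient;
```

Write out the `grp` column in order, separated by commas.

patient=Alice: triage >= 4 OR systolic >= 111 → G
patient=Eve: triage >= 4 OR systolic >= 111 → G
patient=Farah: triage >= 2 OR systolic > 114 → U
patient=Noor: triage >= 4 OR systolic >= 111 → G
patient=Omar: ELSE → F
patient=Priya: triage >= 2 OR systolic > 114 → U
patient=Tara: triage >= 4 OR systolic >= 111 → G
patient=Vik: triage >= 3 → E
patient=Zane: triage >= 4 OR systolic >= 111 → G

G, G, U, G, F, U, G, E, G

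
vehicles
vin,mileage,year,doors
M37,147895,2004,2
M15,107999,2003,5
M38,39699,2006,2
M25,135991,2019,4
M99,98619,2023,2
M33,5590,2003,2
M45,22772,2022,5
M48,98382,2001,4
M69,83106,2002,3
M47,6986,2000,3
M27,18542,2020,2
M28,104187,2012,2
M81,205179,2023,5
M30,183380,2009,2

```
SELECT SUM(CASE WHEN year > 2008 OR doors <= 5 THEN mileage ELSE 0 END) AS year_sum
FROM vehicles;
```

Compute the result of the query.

1258327

vin=M37: ✓ → 147895
vin=M15: ✓ → 107999
vin=M38: ✓ → 39699
vin=M25: ✓ → 135991
vin=M99: ✓ → 98619
vin=M33: ✓ → 5590
vin=M45: ✓ → 22772
vin=M48: ✓ → 98382
vin=M69: ✓ → 83106
vin=M47: ✓ → 6986
vin=M27: ✓ → 18542
vin=M28: ✓ → 104187
vin=M81: ✓ → 205179
vin=M30: ✓ → 183380
year_sum = 147895 + 107999 + 39699 + 135991 + 98619 + 5590 + 22772 + 98382 + 83106 + 6986 + 18542 + 104187 + 205179 + 183380 = 1258327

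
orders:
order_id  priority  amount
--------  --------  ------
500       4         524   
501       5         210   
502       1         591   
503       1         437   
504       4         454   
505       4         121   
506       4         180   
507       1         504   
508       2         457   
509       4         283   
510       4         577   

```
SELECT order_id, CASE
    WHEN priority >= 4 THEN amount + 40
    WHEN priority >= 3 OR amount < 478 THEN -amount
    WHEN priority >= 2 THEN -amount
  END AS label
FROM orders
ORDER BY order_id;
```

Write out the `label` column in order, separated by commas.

order_id=500: priority >= 4 → 564
order_id=501: priority >= 4 → 250
order_id=502: (no match → NULL) → NULL
order_id=503: priority >= 3 OR amount < 478 → -437
order_id=504: priority >= 4 → 494
order_id=505: priority >= 4 → 161
order_id=506: priority >= 4 → 220
order_id=507: (no match → NULL) → NULL
order_id=508: priority >= 3 OR amount < 478 → -457
order_id=509: priority >= 4 → 323
order_id=510: priority >= 4 → 617

564, 250, NULL, -437, 494, 161, 220, NULL, -457, 323, 617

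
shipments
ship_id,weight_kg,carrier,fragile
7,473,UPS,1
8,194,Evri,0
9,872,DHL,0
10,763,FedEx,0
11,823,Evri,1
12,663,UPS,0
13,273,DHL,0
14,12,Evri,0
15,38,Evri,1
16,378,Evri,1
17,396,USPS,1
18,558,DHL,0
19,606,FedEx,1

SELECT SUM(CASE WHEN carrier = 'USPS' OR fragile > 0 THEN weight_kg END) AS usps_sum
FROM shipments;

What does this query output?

ship_id=7: ✓ → 473
ship_id=8: ✗
ship_id=9: ✗
ship_id=10: ✗
ship_id=11: ✓ → 823
ship_id=12: ✗
ship_id=13: ✗
ship_id=14: ✗
ship_id=15: ✓ → 38
ship_id=16: ✓ → 378
ship_id=17: ✓ → 396
ship_id=18: ✗
ship_id=19: ✓ → 606
usps_sum = 473 + 823 + 38 + 378 + 396 + 606 = 2714

2714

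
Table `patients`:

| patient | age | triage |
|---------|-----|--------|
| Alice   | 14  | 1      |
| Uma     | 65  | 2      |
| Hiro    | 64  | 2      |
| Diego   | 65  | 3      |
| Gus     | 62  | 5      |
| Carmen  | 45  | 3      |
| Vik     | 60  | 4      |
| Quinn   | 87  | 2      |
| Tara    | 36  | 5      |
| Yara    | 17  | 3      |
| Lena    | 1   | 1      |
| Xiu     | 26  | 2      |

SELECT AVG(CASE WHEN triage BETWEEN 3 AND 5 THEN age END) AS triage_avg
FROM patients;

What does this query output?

47.5

patient=Alice: ✗
patient=Uma: ✗
patient=Hiro: ✗
patient=Diego: ✓ → 65
patient=Gus: ✓ → 62
patient=Carmen: ✓ → 45
patient=Vik: ✓ → 60
patient=Quinn: ✗
patient=Tara: ✓ → 36
patient=Yara: ✓ → 17
patient=Lena: ✗
patient=Xiu: ✗
triage_avg = (65 + 62 + 45 + 60 + 36 + 17) / 6 = 47.5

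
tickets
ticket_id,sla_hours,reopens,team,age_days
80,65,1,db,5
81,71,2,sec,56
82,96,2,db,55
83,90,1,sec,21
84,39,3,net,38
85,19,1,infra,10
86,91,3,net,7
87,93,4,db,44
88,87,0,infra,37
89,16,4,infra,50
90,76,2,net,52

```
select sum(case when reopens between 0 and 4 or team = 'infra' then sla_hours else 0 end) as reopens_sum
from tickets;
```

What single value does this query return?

743

ticket_id=80: ✓ → 65
ticket_id=81: ✓ → 71
ticket_id=82: ✓ → 96
ticket_id=83: ✓ → 90
ticket_id=84: ✓ → 39
ticket_id=85: ✓ → 19
ticket_id=86: ✓ → 91
ticket_id=87: ✓ → 93
ticket_id=88: ✓ → 87
ticket_id=89: ✓ → 16
ticket_id=90: ✓ → 76
reopens_sum = 65 + 71 + 96 + 90 + 39 + 19 + 91 + 93 + 87 + 16 + 76 = 743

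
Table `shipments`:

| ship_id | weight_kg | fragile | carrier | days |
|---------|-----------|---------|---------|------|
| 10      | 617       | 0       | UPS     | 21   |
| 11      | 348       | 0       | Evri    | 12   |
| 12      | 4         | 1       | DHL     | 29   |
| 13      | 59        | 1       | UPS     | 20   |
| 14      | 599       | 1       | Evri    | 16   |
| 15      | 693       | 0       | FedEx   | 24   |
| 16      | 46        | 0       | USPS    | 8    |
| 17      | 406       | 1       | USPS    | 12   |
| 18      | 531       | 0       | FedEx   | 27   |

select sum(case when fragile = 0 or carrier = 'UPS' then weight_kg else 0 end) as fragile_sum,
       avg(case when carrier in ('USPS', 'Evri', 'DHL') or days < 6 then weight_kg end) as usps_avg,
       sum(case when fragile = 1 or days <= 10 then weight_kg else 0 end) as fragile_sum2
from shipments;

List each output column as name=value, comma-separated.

[fragile_sum: fragile = 0 or carrier = 'UPS']
ship_id=10: ✓ → 617
ship_id=11: ✓ → 348
ship_id=12: ✗
ship_id=13: ✓ → 59
ship_id=14: ✗
ship_id=15: ✓ → 693
ship_id=16: ✓ → 46
ship_id=17: ✗
ship_id=18: ✓ → 531
fragile_sum = 617 + 348 + 59 + 693 + 46 + 531 = 2294
—
[usps_avg: carrier in ('USPS', 'Evri', 'DHL') or days < 6]
ship_id=10: ✗
ship_id=11: ✓ → 348
ship_id=12: ✓ → 4
ship_id=13: ✗
ship_id=14: ✓ → 599
ship_id=15: ✗
ship_id=16: ✓ → 46
ship_id=17: ✓ → 406
ship_id=18: ✗
usps_avg = (348 + 4 + 599 + 46 + 406) / 5 = 280.6
—
[fragile_sum2: fragile = 1 or days <= 10]
ship_id=10: ✗
ship_id=11: ✗
ship_id=12: ✓ → 4
ship_id=13: ✓ → 59
ship_id=14: ✓ → 599
ship_id=15: ✗
ship_id=16: ✓ → 46
ship_id=17: ✓ → 406
ship_id=18: ✗
fragile_sum2 = 4 + 59 + 599 + 46 + 406 = 1114

fragile_sum=2294, usps_avg=280.6, fragile_sum2=1114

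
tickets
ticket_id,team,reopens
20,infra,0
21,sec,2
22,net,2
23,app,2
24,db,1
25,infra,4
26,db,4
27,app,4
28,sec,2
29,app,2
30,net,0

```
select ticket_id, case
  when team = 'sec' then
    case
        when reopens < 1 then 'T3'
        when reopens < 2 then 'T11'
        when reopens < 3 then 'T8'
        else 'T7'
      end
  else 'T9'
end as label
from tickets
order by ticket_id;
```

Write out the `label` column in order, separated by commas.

ticket_id=20: team='infra' → outer ELSE → T9
ticket_id=21: team='sec' → inner[reopens < 3] → T8
ticket_id=22: team='net' → outer ELSE → T9
ticket_id=23: team='app' → outer ELSE → T9
ticket_id=24: team='db' → outer ELSE → T9
ticket_id=25: team='infra' → outer ELSE → T9
ticket_id=26: team='db' → outer ELSE → T9
ticket_id=27: team='app' → outer ELSE → T9
ticket_id=28: team='sec' → inner[reopens < 3] → T8
ticket_id=29: team='app' → outer ELSE → T9
ticket_id=30: team='net' → outer ELSE → T9

T9, T8, T9, T9, T9, T9, T9, T9, T8, T9, T9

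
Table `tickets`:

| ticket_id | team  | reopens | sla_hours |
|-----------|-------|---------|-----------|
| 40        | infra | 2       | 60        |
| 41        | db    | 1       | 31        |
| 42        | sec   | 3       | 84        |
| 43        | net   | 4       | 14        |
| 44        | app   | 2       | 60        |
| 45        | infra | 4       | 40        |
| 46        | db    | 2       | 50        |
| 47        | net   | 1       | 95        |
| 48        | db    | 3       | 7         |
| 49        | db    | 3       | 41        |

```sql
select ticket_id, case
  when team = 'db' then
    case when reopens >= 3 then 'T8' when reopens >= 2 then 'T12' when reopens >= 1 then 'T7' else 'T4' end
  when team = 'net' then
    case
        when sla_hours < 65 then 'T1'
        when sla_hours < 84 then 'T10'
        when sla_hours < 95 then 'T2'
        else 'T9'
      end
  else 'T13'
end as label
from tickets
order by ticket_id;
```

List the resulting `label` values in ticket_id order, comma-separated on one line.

ticket_id=40: team='infra' → outer ELSE → T13
ticket_id=41: team='db' → inner[reopens >= 1] → T7
ticket_id=42: team='sec' → outer ELSE → T13
ticket_id=43: team='net' → inner[sla_hours < 65] → T1
ticket_id=44: team='app' → outer ELSE → T13
ticket_id=45: team='infra' → outer ELSE → T13
ticket_id=46: team='db' → inner[reopens >= 2] → T12
ticket_id=47: team='net' → inner[ELSE] → T9
ticket_id=48: team='db' → inner[reopens >= 3] → T8
ticket_id=49: team='db' → inner[reopens >= 3] → T8

T13, T7, T13, T1, T13, T13, T12, T9, T8, T8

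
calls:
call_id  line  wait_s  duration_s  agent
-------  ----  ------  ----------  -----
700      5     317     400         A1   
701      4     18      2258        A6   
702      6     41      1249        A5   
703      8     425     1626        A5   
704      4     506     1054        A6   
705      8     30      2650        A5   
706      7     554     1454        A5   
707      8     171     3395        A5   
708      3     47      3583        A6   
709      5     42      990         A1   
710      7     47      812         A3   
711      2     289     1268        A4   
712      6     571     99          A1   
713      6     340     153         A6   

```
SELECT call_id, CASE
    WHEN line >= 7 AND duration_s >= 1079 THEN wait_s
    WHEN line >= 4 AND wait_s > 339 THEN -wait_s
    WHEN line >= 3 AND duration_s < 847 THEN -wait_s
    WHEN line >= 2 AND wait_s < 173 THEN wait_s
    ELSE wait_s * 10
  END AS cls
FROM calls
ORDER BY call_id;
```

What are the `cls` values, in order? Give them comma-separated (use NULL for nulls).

-317, 18, 41, 425, -506, 30, 554, 171, 47, 42, -47, 2890, -571, -340

call_id=700: line >= 3 AND duration_s < 847 → -317
call_id=701: line >= 2 AND wait_s < 173 → 18
call_id=702: line >= 2 AND wait_s < 173 → 41
call_id=703: line >= 7 AND duration_s >= 1079 → 425
call_id=704: line >= 4 AND wait_s > 339 → -506
call_id=705: line >= 7 AND duration_s >= 1079 → 30
call_id=706: line >= 7 AND duration_s >= 1079 → 554
call_id=707: line >= 7 AND duration_s >= 1079 → 171
call_id=708: line >= 2 AND wait_s < 173 → 47
call_id=709: line >= 2 AND wait_s < 173 → 42
call_id=710: line >= 3 AND duration_s < 847 → -47
call_id=711: ELSE → 2890
call_id=712: line >= 4 AND wait_s > 339 → -571
call_id=713: line >= 4 AND wait_s > 339 → -340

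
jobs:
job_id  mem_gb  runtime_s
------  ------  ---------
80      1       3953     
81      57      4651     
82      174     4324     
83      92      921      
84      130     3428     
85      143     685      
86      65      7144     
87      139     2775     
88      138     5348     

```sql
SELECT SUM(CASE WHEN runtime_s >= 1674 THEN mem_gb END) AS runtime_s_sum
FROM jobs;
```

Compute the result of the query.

job_id=80: ✓ → 1
job_id=81: ✓ → 57
job_id=82: ✓ → 174
job_id=83: ✗
job_id=84: ✓ → 130
job_id=85: ✗
job_id=86: ✓ → 65
job_id=87: ✓ → 139
job_id=88: ✓ → 138
runtime_s_sum = 1 + 57 + 174 + 130 + 65 + 139 + 138 = 704

704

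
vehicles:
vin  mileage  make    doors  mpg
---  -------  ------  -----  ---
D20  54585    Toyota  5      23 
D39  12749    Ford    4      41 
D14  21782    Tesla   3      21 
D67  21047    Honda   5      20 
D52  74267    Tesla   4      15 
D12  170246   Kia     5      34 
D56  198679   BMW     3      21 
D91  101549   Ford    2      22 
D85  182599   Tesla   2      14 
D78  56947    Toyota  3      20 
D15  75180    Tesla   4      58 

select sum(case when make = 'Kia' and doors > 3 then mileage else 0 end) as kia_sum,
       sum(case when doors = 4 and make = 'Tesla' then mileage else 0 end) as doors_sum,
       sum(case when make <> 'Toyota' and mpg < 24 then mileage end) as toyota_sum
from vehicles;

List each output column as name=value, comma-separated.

[kia_sum: make = 'Kia' and doors > 3]
vin=D20: ✗
vin=D39: ✗
vin=D14: ✗
vin=D67: ✗
vin=D52: ✗
vin=D12: ✓ → 170246
vin=D56: ✗
vin=D91: ✗
vin=D85: ✗
vin=D78: ✗
vin=D15: ✗
kia_sum = 170246
—
[doors_sum: doors = 4 and make = 'Tesla']
vin=D20: ✗
vin=D39: ✗
vin=D14: ✗
vin=D67: ✗
vin=D52: ✓ → 74267
vin=D12: ✗
vin=D56: ✗
vin=D91: ✗
vin=D85: ✗
vin=D78: ✗
vin=D15: ✓ → 75180
doors_sum = 74267 + 75180 = 149447
—
[toyota_sum: make <> 'Toyota' and mpg < 24]
vin=D20: ✗
vin=D39: ✗
vin=D14: ✓ → 21782
vin=D67: ✓ → 21047
vin=D52: ✓ → 74267
vin=D12: ✗
vin=D56: ✓ → 198679
vin=D91: ✓ → 101549
vin=D85: ✓ → 182599
vin=D78: ✗
vin=D15: ✗
toyota_sum = 21782 + 21047 + 74267 + 198679 + 101549 + 182599 = 599923

kia_sum=170246, doors_sum=149447, toyota_sum=599923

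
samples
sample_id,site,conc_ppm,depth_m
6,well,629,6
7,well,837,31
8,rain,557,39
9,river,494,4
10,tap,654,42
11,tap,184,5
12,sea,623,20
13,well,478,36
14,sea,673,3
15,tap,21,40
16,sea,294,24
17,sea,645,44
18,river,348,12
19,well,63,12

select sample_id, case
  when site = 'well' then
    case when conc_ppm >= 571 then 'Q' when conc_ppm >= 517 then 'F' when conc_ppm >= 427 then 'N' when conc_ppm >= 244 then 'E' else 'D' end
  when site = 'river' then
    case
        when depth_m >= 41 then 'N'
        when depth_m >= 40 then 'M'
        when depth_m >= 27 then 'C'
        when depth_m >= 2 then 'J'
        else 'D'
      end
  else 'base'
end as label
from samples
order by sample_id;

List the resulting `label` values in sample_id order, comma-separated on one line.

Q, Q, base, J, base, base, base, N, base, base, base, base, J, D

sample_id=6: site='well' → inner[conc_ppm >= 571] → Q
sample_id=7: site='well' → inner[conc_ppm >= 571] → Q
sample_id=8: site='rain' → outer ELSE → base
sample_id=9: site='river' → inner[depth_m >= 2] → J
sample_id=10: site='tap' → outer ELSE → base
sample_id=11: site='tap' → outer ELSE → base
sample_id=12: site='sea' → outer ELSE → base
sample_id=13: site='well' → inner[conc_ppm >= 427] → N
sample_id=14: site='sea' → outer ELSE → base
sample_id=15: site='tap' → outer ELSE → base
sample_id=16: site='sea' → outer ELSE → base
sample_id=17: site='sea' → outer ELSE → base
sample_id=18: site='river' → inner[depth_m >= 2] → J
sample_id=19: site='well' → inner[ELSE] → D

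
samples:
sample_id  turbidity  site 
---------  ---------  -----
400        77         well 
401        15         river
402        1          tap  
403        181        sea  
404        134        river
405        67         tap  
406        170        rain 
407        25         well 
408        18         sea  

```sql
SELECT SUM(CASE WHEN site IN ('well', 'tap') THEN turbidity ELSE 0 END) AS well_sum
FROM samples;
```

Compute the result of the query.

sample_id=400: ✓ → 77
sample_id=401: ✗
sample_id=402: ✓ → 1
sample_id=403: ✗
sample_id=404: ✗
sample_id=405: ✓ → 67
sample_id=406: ✗
sample_id=407: ✓ → 25
sample_id=408: ✗
well_sum = 77 + 1 + 67 + 25 = 170

170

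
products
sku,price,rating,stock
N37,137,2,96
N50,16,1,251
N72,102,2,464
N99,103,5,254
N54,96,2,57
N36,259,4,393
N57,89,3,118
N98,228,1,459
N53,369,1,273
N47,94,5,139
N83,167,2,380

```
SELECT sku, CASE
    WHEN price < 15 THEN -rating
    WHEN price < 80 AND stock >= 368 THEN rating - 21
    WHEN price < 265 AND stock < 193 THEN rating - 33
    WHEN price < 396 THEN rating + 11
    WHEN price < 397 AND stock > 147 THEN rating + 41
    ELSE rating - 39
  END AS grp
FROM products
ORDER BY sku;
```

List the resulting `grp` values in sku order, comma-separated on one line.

15, -31, -28, 12, 12, -31, -30, 13, 13, 12, 16

sku=N36: price < 396 → 15
sku=N37: price < 265 AND stock < 193 → -31
sku=N47: price < 265 AND stock < 193 → -28
sku=N50: price < 396 → 12
sku=N53: price < 396 → 12
sku=N54: price < 265 AND stock < 193 → -31
sku=N57: price < 265 AND stock < 193 → -30
sku=N72: price < 396 → 13
sku=N83: price < 396 → 13
sku=N98: price < 396 → 12
sku=N99: price < 396 → 16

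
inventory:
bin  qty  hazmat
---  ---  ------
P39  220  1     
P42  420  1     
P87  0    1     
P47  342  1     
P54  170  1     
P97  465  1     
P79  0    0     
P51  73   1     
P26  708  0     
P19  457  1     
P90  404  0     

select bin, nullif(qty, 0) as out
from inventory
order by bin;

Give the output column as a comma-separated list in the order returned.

bin=P19: qty=457 vs 0: differ → 457
bin=P26: qty=708 vs 0: differ → 708
bin=P39: qty=220 vs 0: differ → 220
bin=P42: qty=420 vs 0: differ → 420
bin=P47: qty=342 vs 0: differ → 342
bin=P51: qty=73 vs 0: differ → 73
bin=P54: qty=170 vs 0: differ → 170
bin=P79: qty=0 vs 0: equal → NULL
bin=P87: qty=0 vs 0: equal → NULL
bin=P90: qty=404 vs 0: differ → 404
bin=P97: qty=465 vs 0: differ → 465

457, 708, 220, 420, 342, 73, 170, NULL, NULL, 404, 465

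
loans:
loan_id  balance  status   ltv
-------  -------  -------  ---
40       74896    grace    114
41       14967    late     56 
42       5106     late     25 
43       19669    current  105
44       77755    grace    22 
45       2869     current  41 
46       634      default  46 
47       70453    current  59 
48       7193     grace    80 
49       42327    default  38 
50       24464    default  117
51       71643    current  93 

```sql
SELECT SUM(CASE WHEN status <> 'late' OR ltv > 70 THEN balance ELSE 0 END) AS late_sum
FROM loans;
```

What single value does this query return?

loan_id=40: ✓ → 74896
loan_id=41: ✗
loan_id=42: ✗
loan_id=43: ✓ → 19669
loan_id=44: ✓ → 77755
loan_id=45: ✓ → 2869
loan_id=46: ✓ → 634
loan_id=47: ✓ → 70453
loan_id=48: ✓ → 7193
loan_id=49: ✓ → 42327
loan_id=50: ✓ → 24464
loan_id=51: ✓ → 71643
late_sum = 74896 + 19669 + 77755 + 2869 + 634 + 70453 + 7193 + 42327 + 24464 + 71643 = 391903

391903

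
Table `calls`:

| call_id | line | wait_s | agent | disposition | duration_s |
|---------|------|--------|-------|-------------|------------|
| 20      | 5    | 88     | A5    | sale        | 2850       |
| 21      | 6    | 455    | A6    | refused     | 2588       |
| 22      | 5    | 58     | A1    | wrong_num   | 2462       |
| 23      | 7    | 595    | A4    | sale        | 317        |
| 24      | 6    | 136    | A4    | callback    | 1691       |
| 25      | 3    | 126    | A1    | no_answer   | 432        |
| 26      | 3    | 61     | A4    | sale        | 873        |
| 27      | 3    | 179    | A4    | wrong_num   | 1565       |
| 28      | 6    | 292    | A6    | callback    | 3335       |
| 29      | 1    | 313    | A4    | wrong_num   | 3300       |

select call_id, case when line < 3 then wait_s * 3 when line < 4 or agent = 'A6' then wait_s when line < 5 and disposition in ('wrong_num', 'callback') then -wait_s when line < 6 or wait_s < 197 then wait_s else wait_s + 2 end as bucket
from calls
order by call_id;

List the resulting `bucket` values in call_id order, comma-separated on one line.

88, 455, 58, 597, 136, 126, 61, 179, 292, 939

call_id=20: line < 6 or wait_s < 197 → 88
call_id=21: line < 4 or agent = 'A6' → 455
call_id=22: line < 6 or wait_s < 197 → 58
call_id=23: ELSE → 597
call_id=24: line < 6 or wait_s < 197 → 136
call_id=25: line < 4 or agent = 'A6' → 126
call_id=26: line < 4 or agent = 'A6' → 61
call_id=27: line < 4 or agent = 'A6' → 179
call_id=28: line < 4 or agent = 'A6' → 292
call_id=29: line < 3 → 939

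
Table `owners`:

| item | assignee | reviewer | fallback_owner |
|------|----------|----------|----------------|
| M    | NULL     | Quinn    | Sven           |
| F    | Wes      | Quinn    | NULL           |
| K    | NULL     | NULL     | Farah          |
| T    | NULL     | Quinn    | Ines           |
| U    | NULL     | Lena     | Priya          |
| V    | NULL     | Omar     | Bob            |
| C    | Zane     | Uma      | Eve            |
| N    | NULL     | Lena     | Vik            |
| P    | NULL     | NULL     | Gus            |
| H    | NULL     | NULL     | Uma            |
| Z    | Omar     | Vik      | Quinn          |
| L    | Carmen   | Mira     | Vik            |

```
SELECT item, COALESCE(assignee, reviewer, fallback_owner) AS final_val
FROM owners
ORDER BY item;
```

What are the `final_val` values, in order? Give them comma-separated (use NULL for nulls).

item=C: assignee=Zane → Zane
item=F: assignee=Wes → Wes
item=H: assignee=NULL, reviewer=NULL, fallback_owner=Uma → Uma
item=K: assignee=NULL, reviewer=NULL, fallback_owner=Farah → Farah
item=L: assignee=Carmen → Carmen
item=M: assignee=NULL, reviewer=Quinn → Quinn
item=N: assignee=NULL, reviewer=Lena → Lena
item=P: assignee=NULL, reviewer=NULL, fallback_owner=Gus → Gus
item=T: assignee=NULL, reviewer=Quinn → Quinn
item=U: assignee=NULL, reviewer=Lena → Lena
item=V: assignee=NULL, reviewer=Omar → Omar
item=Z: assignee=Omar → Omar

Zane, Wes, Uma, Farah, Carmen, Quinn, Lena, Gus, Quinn, Lena, Omar, Omar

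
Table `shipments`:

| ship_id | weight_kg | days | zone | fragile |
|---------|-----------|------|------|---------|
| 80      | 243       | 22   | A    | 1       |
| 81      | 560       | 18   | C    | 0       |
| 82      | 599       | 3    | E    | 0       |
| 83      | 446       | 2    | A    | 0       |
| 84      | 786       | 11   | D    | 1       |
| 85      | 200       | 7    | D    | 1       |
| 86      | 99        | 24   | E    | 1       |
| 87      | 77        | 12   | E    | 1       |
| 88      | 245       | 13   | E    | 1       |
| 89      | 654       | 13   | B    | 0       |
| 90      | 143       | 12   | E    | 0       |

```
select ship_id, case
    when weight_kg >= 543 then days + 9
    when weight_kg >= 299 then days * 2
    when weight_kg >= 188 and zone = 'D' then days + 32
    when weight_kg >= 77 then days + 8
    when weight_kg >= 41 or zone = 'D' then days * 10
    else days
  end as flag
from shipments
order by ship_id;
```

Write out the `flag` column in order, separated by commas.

ship_id=80: weight_kg >= 77 → 30
ship_id=81: weight_kg >= 543 → 27
ship_id=82: weight_kg >= 543 → 12
ship_id=83: weight_kg >= 299 → 4
ship_id=84: weight_kg >= 543 → 20
ship_id=85: weight_kg >= 188 and zone = 'D' → 39
ship_id=86: weight_kg >= 77 → 32
ship_id=87: weight_kg >= 77 → 20
ship_id=88: weight_kg >= 77 → 21
ship_id=89: weight_kg >= 543 → 22
ship_id=90: weight_kg >= 77 → 20

30, 27, 12, 4, 20, 39, 32, 20, 21, 22, 20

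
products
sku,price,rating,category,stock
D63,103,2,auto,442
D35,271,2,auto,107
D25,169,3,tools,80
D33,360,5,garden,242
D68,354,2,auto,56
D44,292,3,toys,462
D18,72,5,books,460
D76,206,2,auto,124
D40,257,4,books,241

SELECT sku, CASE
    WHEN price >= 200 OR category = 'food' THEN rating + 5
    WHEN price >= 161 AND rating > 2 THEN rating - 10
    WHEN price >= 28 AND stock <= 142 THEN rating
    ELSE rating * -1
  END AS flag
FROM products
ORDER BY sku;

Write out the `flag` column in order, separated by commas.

-5, -7, 10, 7, 9, 8, -2, 7, 7

sku=D18: ELSE → -5
sku=D25: price >= 161 AND rating > 2 → -7
sku=D33: price >= 200 OR category = 'food' → 10
sku=D35: price >= 200 OR category = 'food' → 7
sku=D40: price >= 200 OR category = 'food' → 9
sku=D44: price >= 200 OR category = 'food' → 8
sku=D63: ELSE → -2
sku=D68: price >= 200 OR category = 'food' → 7
sku=D76: price >= 200 OR category = 'food' → 7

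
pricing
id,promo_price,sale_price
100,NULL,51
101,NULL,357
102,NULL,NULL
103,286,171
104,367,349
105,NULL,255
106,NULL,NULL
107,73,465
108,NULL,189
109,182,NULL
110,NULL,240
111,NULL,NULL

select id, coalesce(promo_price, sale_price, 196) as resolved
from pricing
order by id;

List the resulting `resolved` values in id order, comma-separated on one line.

id=100: promo_price=NULL, sale_price=51 → 51
id=101: promo_price=NULL, sale_price=357 → 357
id=102: promo_price=NULL, sale_price=NULL, → literal 196 → 196
id=103: promo_price=286 → 286
id=104: promo_price=367 → 367
id=105: promo_price=NULL, sale_price=255 → 255
id=106: promo_price=NULL, sale_price=NULL, → literal 196 → 196
id=107: promo_price=73 → 73
id=108: promo_price=NULL, sale_price=189 → 189
id=109: promo_price=182 → 182
id=110: promo_price=NULL, sale_price=240 → 240
id=111: promo_price=NULL, sale_price=NULL, → literal 196 → 196

51, 357, 196, 286, 367, 255, 196, 73, 189, 182, 240, 196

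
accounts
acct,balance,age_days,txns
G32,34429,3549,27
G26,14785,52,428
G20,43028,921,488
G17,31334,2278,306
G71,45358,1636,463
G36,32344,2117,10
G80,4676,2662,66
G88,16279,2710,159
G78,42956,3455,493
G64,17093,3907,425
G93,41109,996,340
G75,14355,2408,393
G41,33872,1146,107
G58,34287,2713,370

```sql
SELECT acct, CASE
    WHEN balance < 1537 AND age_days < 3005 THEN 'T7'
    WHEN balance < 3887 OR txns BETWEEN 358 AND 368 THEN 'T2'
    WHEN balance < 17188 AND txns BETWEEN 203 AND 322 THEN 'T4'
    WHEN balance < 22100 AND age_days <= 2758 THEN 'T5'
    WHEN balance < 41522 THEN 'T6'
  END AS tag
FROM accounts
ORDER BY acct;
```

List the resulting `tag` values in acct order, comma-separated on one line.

acct=G17: balance < 41522 → T6
acct=G20: (no match → NULL) → NULL
acct=G26: balance < 22100 AND age_days <= 2758 → T5
acct=G32: balance < 41522 → T6
acct=G36: balance < 41522 → T6
acct=G41: balance < 41522 → T6
acct=G58: balance < 41522 → T6
acct=G64: balance < 41522 → T6
acct=G71: (no match → NULL) → NULL
acct=G75: balance < 22100 AND age_days <= 2758 → T5
acct=G78: (no match → NULL) → NULL
acct=G80: balance < 22100 AND age_days <= 2758 → T5
acct=G88: balance < 22100 AND age_days <= 2758 → T5
acct=G93: balance < 41522 → T6

T6, NULL, T5, T6, T6, T6, T6, T6, NULL, T5, NULL, T5, T5, T6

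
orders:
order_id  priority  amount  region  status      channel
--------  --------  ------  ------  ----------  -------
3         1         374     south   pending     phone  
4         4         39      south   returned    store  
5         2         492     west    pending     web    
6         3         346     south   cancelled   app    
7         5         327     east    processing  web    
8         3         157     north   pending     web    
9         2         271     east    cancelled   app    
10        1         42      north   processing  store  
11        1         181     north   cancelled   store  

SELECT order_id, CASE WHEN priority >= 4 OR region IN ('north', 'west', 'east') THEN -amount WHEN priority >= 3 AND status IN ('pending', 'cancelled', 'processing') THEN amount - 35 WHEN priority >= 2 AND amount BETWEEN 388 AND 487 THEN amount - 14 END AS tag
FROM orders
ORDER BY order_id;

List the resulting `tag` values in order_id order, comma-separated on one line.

NULL, -39, -492, 311, -327, -157, -271, -42, -181

order_id=3: (no match → NULL) → NULL
order_id=4: priority >= 4 OR region IN ('north', 'west', 'east') → -39
order_id=5: priority >= 4 OR region IN ('north', 'west', 'east') → -492
order_id=6: priority >= 3 AND status IN ('pending', 'cancelled', 'processing') → 311
order_id=7: priority >= 4 OR region IN ('north', 'west', 'east') → -327
order_id=8: priority >= 4 OR region IN ('north', 'west', 'east') → -157
order_id=9: priority >= 4 OR region IN ('north', 'west', 'east') → -271
order_id=10: priority >= 4 OR region IN ('north', 'west', 'east') → -42
order_id=11: priority >= 4 OR region IN ('north', 'west', 'east') → -181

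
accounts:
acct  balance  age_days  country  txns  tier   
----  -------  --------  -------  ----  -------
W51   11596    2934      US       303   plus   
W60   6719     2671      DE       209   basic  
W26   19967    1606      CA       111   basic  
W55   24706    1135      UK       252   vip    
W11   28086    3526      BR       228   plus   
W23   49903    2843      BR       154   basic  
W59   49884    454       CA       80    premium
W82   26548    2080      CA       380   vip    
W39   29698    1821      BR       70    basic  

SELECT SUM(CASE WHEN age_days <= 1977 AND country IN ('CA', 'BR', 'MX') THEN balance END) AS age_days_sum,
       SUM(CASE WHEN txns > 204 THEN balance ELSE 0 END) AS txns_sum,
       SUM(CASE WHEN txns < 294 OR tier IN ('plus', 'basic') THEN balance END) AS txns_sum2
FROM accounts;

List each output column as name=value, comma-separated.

[age_days_sum: age_days <= 1977 AND country IN ('CA', 'BR', 'MX')]
acct=W51: ✗
acct=W60: ✗
acct=W26: ✓ → 19967
acct=W55: ✗
acct=W11: ✗
acct=W23: ✗
acct=W59: ✓ → 49884
acct=W82: ✗
acct=W39: ✓ → 29698
age_days_sum = 19967 + 49884 + 29698 = 99549
—
[txns_sum: txns > 204]
acct=W51: ✓ → 11596
acct=W60: ✓ → 6719
acct=W26: ✗
acct=W55: ✓ → 24706
acct=W11: ✓ → 28086
acct=W23: ✗
acct=W59: ✗
acct=W82: ✓ → 26548
acct=W39: ✗
txns_sum = 11596 + 6719 + 24706 + 28086 + 26548 = 97655
—
[txns_sum2: txns < 294 OR tier IN ('plus', 'basic')]
acct=W51: ✓ → 11596
acct=W60: ✓ → 6719
acct=W26: ✓ → 19967
acct=W55: ✓ → 24706
acct=W11: ✓ → 28086
acct=W23: ✓ → 49903
acct=W59: ✓ → 49884
acct=W82: ✗
acct=W39: ✓ → 29698
txns_sum2 = 11596 + 6719 + 19967 + 24706 + 28086 + 49903 + 49884 + 29698 = 220559

age_days_sum=99549, txns_sum=97655, txns_sum2=220559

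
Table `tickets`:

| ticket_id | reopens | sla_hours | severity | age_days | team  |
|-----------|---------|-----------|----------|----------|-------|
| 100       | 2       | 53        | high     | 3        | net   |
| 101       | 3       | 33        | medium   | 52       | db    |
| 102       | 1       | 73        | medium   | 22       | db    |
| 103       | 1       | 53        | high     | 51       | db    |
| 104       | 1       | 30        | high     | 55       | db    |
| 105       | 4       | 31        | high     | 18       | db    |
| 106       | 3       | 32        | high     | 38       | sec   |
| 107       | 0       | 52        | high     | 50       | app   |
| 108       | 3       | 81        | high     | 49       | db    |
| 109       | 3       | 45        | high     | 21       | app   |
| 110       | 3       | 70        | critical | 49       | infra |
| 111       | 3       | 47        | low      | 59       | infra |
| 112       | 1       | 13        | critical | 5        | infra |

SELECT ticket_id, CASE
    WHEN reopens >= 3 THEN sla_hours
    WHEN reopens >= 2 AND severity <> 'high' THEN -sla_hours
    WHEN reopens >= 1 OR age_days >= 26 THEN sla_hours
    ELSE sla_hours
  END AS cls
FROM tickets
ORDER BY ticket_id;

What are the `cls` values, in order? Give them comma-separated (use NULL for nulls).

53, 33, 73, 53, 30, 31, 32, 52, 81, 45, 70, 47, 13

ticket_id=100: reopens >= 1 OR age_days >= 26 → 53
ticket_id=101: reopens >= 3 → 33
ticket_id=102: reopens >= 1 OR age_days >= 26 → 73
ticket_id=103: reopens >= 1 OR age_days >= 26 → 53
ticket_id=104: reopens >= 1 OR age_days >= 26 → 30
ticket_id=105: reopens >= 3 → 31
ticket_id=106: reopens >= 3 → 32
ticket_id=107: reopens >= 1 OR age_days >= 26 → 52
ticket_id=108: reopens >= 3 → 81
ticket_id=109: reopens >= 3 → 45
ticket_id=110: reopens >= 3 → 70
ticket_id=111: reopens >= 3 → 47
ticket_id=112: reopens >= 1 OR age_days >= 26 → 13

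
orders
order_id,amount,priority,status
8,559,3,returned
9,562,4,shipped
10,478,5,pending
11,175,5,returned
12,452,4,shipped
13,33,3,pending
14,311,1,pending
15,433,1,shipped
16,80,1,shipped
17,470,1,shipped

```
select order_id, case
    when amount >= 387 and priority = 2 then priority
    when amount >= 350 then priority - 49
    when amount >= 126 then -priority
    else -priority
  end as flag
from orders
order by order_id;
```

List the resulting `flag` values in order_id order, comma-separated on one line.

-46, -45, -44, -5, -45, -3, -1, -48, -1, -48

order_id=8: amount >= 350 → -46
order_id=9: amount >= 350 → -45
order_id=10: amount >= 350 → -44
order_id=11: amount >= 126 → -5
order_id=12: amount >= 350 → -45
order_id=13: ELSE → -3
order_id=14: amount >= 126 → -1
order_id=15: amount >= 350 → -48
order_id=16: ELSE → -1
order_id=17: amount >= 350 → -48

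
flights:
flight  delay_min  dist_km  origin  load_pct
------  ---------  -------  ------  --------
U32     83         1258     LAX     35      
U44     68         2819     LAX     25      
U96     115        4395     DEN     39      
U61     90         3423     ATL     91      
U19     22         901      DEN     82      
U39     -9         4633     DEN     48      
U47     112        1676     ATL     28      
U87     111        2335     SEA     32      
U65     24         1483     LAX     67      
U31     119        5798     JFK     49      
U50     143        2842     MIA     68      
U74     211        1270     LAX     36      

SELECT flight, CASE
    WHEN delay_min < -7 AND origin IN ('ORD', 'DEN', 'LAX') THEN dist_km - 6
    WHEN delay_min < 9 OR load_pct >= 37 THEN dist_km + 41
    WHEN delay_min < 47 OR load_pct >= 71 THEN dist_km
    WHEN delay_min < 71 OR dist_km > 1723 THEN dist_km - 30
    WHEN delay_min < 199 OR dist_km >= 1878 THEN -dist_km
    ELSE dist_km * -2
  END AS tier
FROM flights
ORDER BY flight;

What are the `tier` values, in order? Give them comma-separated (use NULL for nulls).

flight=U19: delay_min < 9 OR load_pct >= 37 → 942
flight=U31: delay_min < 9 OR load_pct >= 37 → 5839
flight=U32: delay_min < 199 OR dist_km >= 1878 → -1258
flight=U39: delay_min < -7 AND origin IN ('ORD', 'DEN', 'LAX') → 4627
flight=U44: delay_min < 71 OR dist_km > 1723 → 2789
flight=U47: delay_min < 199 OR dist_km >= 1878 → -1676
flight=U50: delay_min < 9 OR load_pct >= 37 → 2883
flight=U61: delay_min < 9 OR load_pct >= 37 → 3464
flight=U65: delay_min < 9 OR load_pct >= 37 → 1524
flight=U74: ELSE → -2540
flight=U87: delay_min < 71 OR dist_km > 1723 → 2305
flight=U96: delay_min < 9 OR load_pct >= 37 → 4436

942, 5839, -1258, 4627, 2789, -1676, 2883, 3464, 1524, -2540, 2305, 4436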